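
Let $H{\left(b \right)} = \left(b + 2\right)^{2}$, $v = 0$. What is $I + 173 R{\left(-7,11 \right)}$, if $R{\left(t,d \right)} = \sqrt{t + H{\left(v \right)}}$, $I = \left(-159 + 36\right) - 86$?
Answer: $-209 + 173 i \sqrt{3} \approx -209.0 + 299.65 i$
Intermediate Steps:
$H{\left(b \right)} = \left(2 + b\right)^{2}$
$I = -209$ ($I = -123 - 86 = -209$)
$R{\left(t,d \right)} = \sqrt{4 + t}$ ($R{\left(t,d \right)} = \sqrt{t + \left(2 + 0\right)^{2}} = \sqrt{t + 2^{2}} = \sqrt{t + 4} = \sqrt{4 + t}$)
$I + 173 R{\left(-7,11 \right)} = -209 + 173 \sqrt{4 - 7} = -209 + 173 \sqrt{-3} = -209 + 173 i \sqrt{3}$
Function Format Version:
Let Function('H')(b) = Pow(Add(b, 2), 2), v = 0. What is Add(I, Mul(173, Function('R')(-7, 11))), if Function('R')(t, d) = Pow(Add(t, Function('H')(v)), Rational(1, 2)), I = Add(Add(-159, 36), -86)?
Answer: Add(-209, Mul(173, I, Pow(3, Rational(1, 2)))) ≈ Add(-209.00, Mul(299.65, I))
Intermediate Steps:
Function('H')(b) = Pow(Add(2, b), 2)
I = -209 (I = Add(-123, -86) = -209)
Function('R')(t, d) = Pow(Add(4, t), Rational(1, 2)) (Function('R')(t, d) = Pow(Add(t, Pow(Add(2, 0), 2)), Rational(1, 2)) = Pow(Add(t, Pow(2, 2)), Rational(1, 2)) = Pow(Add(t, 4), Rational(1, 2)) = Pow(Add(4, t), Rational(1, 2)))
Add(I, Mul(173, Function('R')(-7, 11))) = Add(-209, Mul(173, Pow(Add(4, -7), Rational(1, 2)))) = Add(-209, Mul(173, Pow(-3, Rational(1, 2)))) = Add(-209, Mul(173, Mul(I, Pow(3, Rational(1, 2))))) = Add(-209, Mul(173, I, Pow(3, Rational(1, 2))))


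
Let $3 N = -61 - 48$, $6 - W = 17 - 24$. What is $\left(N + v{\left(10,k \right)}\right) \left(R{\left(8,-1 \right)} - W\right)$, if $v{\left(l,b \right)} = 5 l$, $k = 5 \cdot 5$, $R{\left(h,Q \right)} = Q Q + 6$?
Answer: $-82$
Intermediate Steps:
$R{\left(h,Q \right)} = 6 + Q^{2}$ ($R{\left(h,Q \right)} = Q^{2} + 6 = 6 + Q^{2}$)
$W = 13$ ($W = 6 - \left(17 - 24\right) = 6 - -7 = 6 + 7 = 13$)
$k = 25$
$N = - \frac{109}{3}$ ($N = \frac{-61 - 48}{3} = \frac{1}{3} \left(-109\right) = - \frac{109}{3} \approx -36.333$)
$\left(N + v{\left(10,k \right)}\right) \left(R{\left(8,-1 \right)} - W\right) = \left(- \frac{109}{3} + 5 \cdot 10\right) \left(\left(6 + \left(-1\right)^{2}\right) - 13\right) = \left(- \frac{109}{3} + 50\right) \left(\left(6 + 1\right) - 13\right) = \frac{41 \left(7 - 13\right)}{3} = \frac{41}{3} \left(-6\right) = -82$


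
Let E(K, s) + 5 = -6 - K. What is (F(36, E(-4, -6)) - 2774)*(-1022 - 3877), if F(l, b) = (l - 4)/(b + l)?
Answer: 393948186/29 ≈ 1.3584e+7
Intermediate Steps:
E(K, s) = -11 - K (E(K, s) = -5 + (-6 - K) = -11 - K)
F(l, b) = (-4 + l)/(b + l)
(F(36, E(-4, -6)) - 2774)*(-1022 - 3877) = ((-4 + 36)/((-11 - 1*(-4)) + 36) - 2774)*(-1022 - 3877) = (32/((-11 + 4) + 36) - 2774)*(-4899) = (32/(-7 + 36) - 2774)*(-4899) = (32/29 - 2774)*(-4899) = -80414/29*(-4899) = 393948186/29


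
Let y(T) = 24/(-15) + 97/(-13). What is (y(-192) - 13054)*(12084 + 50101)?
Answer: -10560244263/13 ≈ -8.1233e+8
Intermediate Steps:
y(T) = -589/65 (y(T) = 24*(-1/15) + 97*(-1/13) = -8/5 - 97/13 = -589/65)
(y(-192) - 13054)*(12084 + 50101) = (-589/65 - 13054)*(12084 + 50101) = -849099/65*62185 = -10560244263/13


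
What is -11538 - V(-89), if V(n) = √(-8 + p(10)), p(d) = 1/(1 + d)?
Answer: -11538 - I*√957/11 ≈ -11538.0 - 2.8123*I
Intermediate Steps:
V(n) = I*√957/11 (V(n) = √(-8 + 1/(1 + 10)) = √(-8 + 1/11) = √(-87/11) = I*√957/11)
-11538 - V(-89) = -11538 - I*√957/11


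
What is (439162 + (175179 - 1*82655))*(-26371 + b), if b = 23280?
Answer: -1643441426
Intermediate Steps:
(439162 + (175179 - 1*82655))*(-26371 + b) = (439162 + (175179 - 1*82655))*(-26371 + 23280) = (439162 + (175179 - 82655))*(-3091) = (439162 + 92524)*(-3091) = 531686*(-3091) = -1643441426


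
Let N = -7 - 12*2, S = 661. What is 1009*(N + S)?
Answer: 635670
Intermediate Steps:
N = -31 (N = -7 - 24 = -31)
1009*(N + S) = 1009*(-31 + 661) = 1009*630 = 635670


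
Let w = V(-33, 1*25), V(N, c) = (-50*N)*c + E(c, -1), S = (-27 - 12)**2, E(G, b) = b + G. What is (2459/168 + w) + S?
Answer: 7192019/168 ≈ 42810.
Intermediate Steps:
E(G, b) = G + b
S = 1521 (S = (-39)**2 = 1521)
V(N, c) = -1 + c - 50*N*c (V(N, c) = (-50*N)*c + (c - 1) = -50*N*c + (-1 + c) = -1 + c - 50*N*c)
w = 41274 (w = -1 + 1*25 - 50*(-33)*1*25 = -1 + 25 - 50*(-33)*25 = -1 + 25 + 41250 = 41274)
(2459/168 + w) + S = (2459/168 + 41274) + 1521 = 6936491/168 + 1521 = 7192019/168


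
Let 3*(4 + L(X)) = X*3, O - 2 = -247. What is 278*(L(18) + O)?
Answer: -64218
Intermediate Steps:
O = -245 (O = 2 - 247 = -245)
L(X) = -4 + X (L(X) = -4 + (X*3)/3 = -4 + (3*X)/3 = -4 + X)
278*(L(18) + O) = 278*((-4 + 18) - 245) = 278*(14 - 245) = 278*(-231) = -64218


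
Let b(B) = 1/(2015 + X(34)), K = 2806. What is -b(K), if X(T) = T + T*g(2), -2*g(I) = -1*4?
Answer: -1/2117 ≈ -0.00047237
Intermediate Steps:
g(I) = 2 (g(I) = -(-1)*4/2 = -1/2*(-4) = 2)
X(T) = 3*T (X(T) = T + T*2 = T + 2*T = 3*T)
b(B) = 1/2117 (b(B) = 1/(2015 + 3*34) = 1/(2015 + 102) = 1/2117)
-b(K) = -1*1/2117 = -1/2117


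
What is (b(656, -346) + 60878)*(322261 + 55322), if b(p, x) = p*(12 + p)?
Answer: 188446389138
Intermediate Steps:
(b(656, -346) + 60878)*(322261 + 55322) = (656*(12 + 656) + 60878)*(322261 + 55322) = (656*668 + 60878)*377583 = (438208 + 60878)*377583 = 499086*377583 = 188446389138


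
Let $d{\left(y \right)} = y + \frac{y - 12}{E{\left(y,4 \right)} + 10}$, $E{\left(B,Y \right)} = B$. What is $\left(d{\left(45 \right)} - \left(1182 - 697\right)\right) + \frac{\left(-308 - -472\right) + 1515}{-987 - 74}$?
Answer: $- \frac{2339412}{5305} \approx -440.98$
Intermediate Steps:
$d{\left(y \right)} = y + \frac{-12 + y}{10 + y}$ ($d{\left(y \right)} = y + \frac{y - 12}{y + 10} = y + \frac{-12 + y}{10 + y}$)
$\left(d{\left(45 \right)} - \left(1182 - 697\right)\right) + \frac{\left(-308 - -472\right) + 1515}{-987 - 74} = \left(\frac{-12 + 45^{2} + 11 \cdot 45}{10 + 45} - \left(1182 - 697\right)\right) + \frac{\left(-308 - -472\right) + 1515}{-987 - 74} = \left(\frac{-12 + 2025 + 495}{55} - 485\right) + \frac{\left(-308 + 472\right) + 1515}{-1061} = \left(\frac{1}{55} \cdot 2508 - 485\right) + \left(164 + 1515\right) \left(- \frac{1}{1061}\right) = \left(\frac{228}{5} + \left(-1481 + 996\right)\right) + 1679 \left(- \frac{1}{1061}\right) = \left(\frac{228}{5} - 485\right) - \frac{1679}{1061} = - \frac{2197}{5} - \frac{1679}{1061} = - \frac{2339412}{5305}$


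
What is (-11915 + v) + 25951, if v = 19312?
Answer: 33348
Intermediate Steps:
(-11915 + v) + 25951 = (-11915 + 19312) + 25951 = 7397 + 25951 = 33348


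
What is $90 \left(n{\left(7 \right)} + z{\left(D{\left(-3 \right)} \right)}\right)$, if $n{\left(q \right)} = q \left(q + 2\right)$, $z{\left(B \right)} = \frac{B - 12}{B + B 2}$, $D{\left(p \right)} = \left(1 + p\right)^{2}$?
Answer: $5610$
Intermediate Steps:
$z{\left(B \right)} = \frac{-12 + B}{3 B}$ ($z{\left(B \right)} = \frac{-12 + B}{B + 2 B} = \frac{-12 + B}{3 B}$)
$n{\left(q \right)} = q \left(2 + q\right)$
$90 \left(n{\left(7 \right)} + z{\left(D{\left(-3 \right)} \right)}\right) = 90 \left(7 \left(2 + 7\right) + \frac{-12 + \left(1 - 3\right)^{2}}{3 \left(1 - 3\right)^{2}}\right) = 90 \left(7 \cdot 9 + \frac{-12 + \left(-2\right)^{2}}{3 \left(-2\right)^{2}}\right) = 90 \left(63 + \frac{-12 + 4}{3 \cdot 4}\right) = 90 \left(63 + \frac{1}{3} \cdot \frac{1}{4} \left(-8\right)\right) = 90 \left(63 - \frac{2}{3}\right) = 90 \cdot \frac{187}{3} = 5610$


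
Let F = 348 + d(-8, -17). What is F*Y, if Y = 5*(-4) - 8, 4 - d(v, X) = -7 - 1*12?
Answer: -10388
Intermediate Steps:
d(v, X) = 23 (d(v, X) = 4 - (-7 - 1*12) = 4 - (-7 - 12) = 4 - 1*(-19) = 4 + 19 = 23)
Y = -28 (Y = -20 - 8 = -28)
F = 371 (F = 348 + 23 = 371)
F*Y = 371*(-28) = -10388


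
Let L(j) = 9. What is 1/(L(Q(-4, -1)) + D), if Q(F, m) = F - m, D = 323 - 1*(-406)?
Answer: 1/738 ≈ 0.0013550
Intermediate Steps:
D = 729 (D = 323 + 406 = 729)
1/(L(Q(-4, -1)) + D) = 1/(9 + 729) = 1/738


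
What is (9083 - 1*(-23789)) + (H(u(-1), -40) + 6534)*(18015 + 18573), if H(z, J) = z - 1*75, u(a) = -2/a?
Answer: 236427940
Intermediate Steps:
H(z, J) = -75 + z (H(z, J) = z - 75 = -75 + z)
(9083 - 1*(-23789)) + (H(u(-1), -40) + 6534)*(18015 + 18573) = (9083 - 1*(-23789)) + ((-75 - 2/(-1)) + 6534)*(18015 + 18573) = (9083 + 23789) + ((-75 - 2*(-1)) + 6534)*36588 = 32872 + ((-75 + 2) + 6534)*36588 = 32872 + (-73 + 6534)*36588 = 32872 + 6461*36588 = 32872 + 236395068 = 236427940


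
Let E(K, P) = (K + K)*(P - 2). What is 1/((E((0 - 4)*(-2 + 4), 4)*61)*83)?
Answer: -1/162016 ≈ -6.1722e-6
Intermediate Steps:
E(K, P) = 2*K*(-2 + P) (E(K, P) = (2*K)*(-2 + P) = 2*K*(-2 + P))
1/((E((0 - 4)*(-2 + 4), 4)*61)*83) = 1/(((2*((0 - 4)*(-2 + 4))*(-2 + 4))*61)*83) = 1/(((2*(-4*2)*2)*61)*83) = 1/(((2*(-8)*2)*61)*83) = 1/(-32*61*83) = 1/(-1952*83) = 1/(-162016) = -1/162016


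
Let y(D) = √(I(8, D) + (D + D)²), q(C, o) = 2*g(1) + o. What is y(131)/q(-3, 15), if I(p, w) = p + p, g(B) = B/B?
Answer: 2*√17165/17 ≈ 15.414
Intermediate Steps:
g(B) = 1
I(p, w) = 2*p
q(C, o) = 2 + o (q(C, o) = 2*1 + o = 2 + o)
y(D) = √(16 + 4*D²) (y(D) = √(2*8 + (D + D)²) = √(16 + (2*D)²) = √(16 + 4*D²))
y(131)/q(-3, 15) = (2*√(4 + 131²))/(2 + 15) = (2*√(4 + 17161))/17 = (2*√17165)*(1/17) = 2*√17165/17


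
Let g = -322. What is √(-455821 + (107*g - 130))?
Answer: I*√490405 ≈ 700.29*I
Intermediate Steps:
√(-455821 + (107*g - 130)) = √(-455821 + (107*(-322) - 130)) = √(-455821 + (-34454 - 130)) = √(-455821 - 34584) = √(-490405) = I*√490405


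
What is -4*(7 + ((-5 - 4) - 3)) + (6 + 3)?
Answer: 29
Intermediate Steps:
-4*(7 + ((-5 - 4) - 3)) + (6 + 3) = -4*(7 + (-9 - 3)) + 9 = -4*(7 - 12) + 9 = -4*(-5) + 9 = 20 + 9 = 29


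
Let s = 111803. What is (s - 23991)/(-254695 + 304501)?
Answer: 43906/24903 ≈ 1.7631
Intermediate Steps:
(s - 23991)/(-254695 + 304501) = (111803 - 23991)/(-254695 + 304501) = 87812/49806 = 87812*(1/49806) = 43906/24903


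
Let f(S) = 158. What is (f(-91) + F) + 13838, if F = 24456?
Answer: 38452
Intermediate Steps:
(f(-91) + F) + 13838 = (158 + 24456) + 13838 = 24614 + 13838 = 38452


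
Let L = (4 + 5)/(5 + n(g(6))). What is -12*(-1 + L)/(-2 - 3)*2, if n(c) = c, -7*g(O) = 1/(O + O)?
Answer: 8088/2095 ≈ 3.8606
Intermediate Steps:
g(O) = -1/(14*O) (g(O) = -1/(7*(O + O)) = -1/(2*O)/7 = -1/(14*O))
L = 756/419 (L = (4 + 5)/(5 - 1/14/6) = 9/(5 - 1/14*⅙) = 9/(5 - 1/84) = 9/(419/84) = 9*(84/419) = 756/419 ≈ 1.8043)
-12*(-1 + L)/(-2 - 3)*2 = -12*(-1 + 756/419)/(-2 - 3)*2 = -4044/(419*(-5))*2 = -4044*(-1)/(419*5)*2 = -12*(-337/2095)*2 = (4044/2095)*2 = 8088/2095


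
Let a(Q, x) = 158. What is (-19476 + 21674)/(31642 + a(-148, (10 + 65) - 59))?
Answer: 1099/15900 ≈ 0.069119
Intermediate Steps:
(-19476 + 21674)/(31642 + a(-148, (10 + 65) - 59)) = (-19476 + 21674)/(31642 + 158) = 2198/31800 = 2198*(1/31800) = 1099/15900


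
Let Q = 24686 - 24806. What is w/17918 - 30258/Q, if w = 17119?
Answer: 2667731/10540 ≈ 253.11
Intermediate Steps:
Q = -120
w/17918 - 30258/Q = 17119/17918 - 30258/(-120) = 17119*(1/17918) - 30258*(-1/120) = 1007/1054 + 5043/20 = 2667731/10540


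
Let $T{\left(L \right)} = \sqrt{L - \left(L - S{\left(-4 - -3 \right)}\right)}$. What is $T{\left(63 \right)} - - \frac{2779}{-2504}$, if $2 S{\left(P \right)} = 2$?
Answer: $- \frac{275}{2504} \approx -0.10982$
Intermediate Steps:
$S{\left(P \right)} = 1$ ($S{\left(P \right)} = \frac{1}{2} \cdot 2 = 1$)
$T{\left(L \right)} = 1$ ($T{\left(L \right)} = \sqrt{L - \left(-1 + L\right)} = \sqrt{1} = 1$)
$T{\left(63 \right)} - - \frac{2779}{-2504} = 1 - - \frac{2779}{-2504} = 1 - \left(-2779\right) \left(- \frac{1}{2504}\right) = 1 - \frac{2779}{2504} = - \frac{275}{2504}$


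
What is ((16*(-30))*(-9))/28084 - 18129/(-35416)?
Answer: 165532989/248655736 ≈ 0.66571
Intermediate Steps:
((16*(-30))*(-9))/28084 - 18129/(-35416) = -480*(-9)*(1/28084) - 18129*(-1/35416) = 4320*(1/28084) + 18129/35416 = 1080/7021 + 18129/35416 = 165532989/248655736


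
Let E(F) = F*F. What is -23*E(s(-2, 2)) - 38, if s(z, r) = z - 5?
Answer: -1165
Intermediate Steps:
s(z, r) = -5 + z
E(F) = F²
-23*E(s(-2, 2)) - 38 = -23*(-5 - 2)² - 38 = -23*(-7)² - 38 = -23*49 - 38 = -1127 - 38 = -1165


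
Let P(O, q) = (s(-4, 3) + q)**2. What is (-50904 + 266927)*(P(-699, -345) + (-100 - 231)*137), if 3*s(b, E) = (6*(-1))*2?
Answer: 16515822442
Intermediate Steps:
s(b, E) = -4 (s(b, E) = ((6*(-1))*2)/3 = (-6*2)/3 = (1/3)*(-12) = -4)
P(O, q) = (-4 + q)**2
(-50904 + 266927)*(P(-699, -345) + (-100 - 231)*137) = (-50904 + 266927)*((-4 - 345)**2 + (-100 - 231)*137) = 216023*((-349)**2 - 331*137) = 216023*(121801 - 45347) = 216023*76454 = 16515822442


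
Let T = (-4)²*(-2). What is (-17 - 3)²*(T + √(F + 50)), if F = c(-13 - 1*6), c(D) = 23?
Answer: -12800 + 400*√73 ≈ -9382.4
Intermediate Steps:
F = 23
T = -32 (T = 16*(-2) = -32)
(-17 - 3)²*(T + √(F + 50)) = (-17 - 3)²*(-32 + √(23 + 50)) = (-20)²*(-32 + √73) = 400*(-32 + √73) = -12800 + 400*√73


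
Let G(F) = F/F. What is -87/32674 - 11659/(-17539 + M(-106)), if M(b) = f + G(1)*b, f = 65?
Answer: 189708353/287204460 ≈ 0.66053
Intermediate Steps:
G(F) = 1
M(b) = 65 + b (M(b) = 65 + 1*b = 65 + b)
-87/32674 - 11659/(-17539 + M(-106)) = -87/32674 - 11659/(-17539 + (65 - 106)) = -87*1/32674 - 11659/(-17539 - 41) = -87/32674 - 11659/(-17580) = -87/32674 - 11659*(-1/17580) = -87/32674 + 11659/17580 = 189708353/287204460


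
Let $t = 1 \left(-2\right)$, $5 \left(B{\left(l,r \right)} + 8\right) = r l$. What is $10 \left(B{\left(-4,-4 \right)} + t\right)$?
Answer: $-68$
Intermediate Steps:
$B{\left(l,r \right)} = -8 + \frac{l r}{5}$ ($B{\left(l,r \right)} = -8 + \frac{r l}{5} = -8 + \frac{l r}{5}$)
$t = -2$
$10 \left(B{\left(-4,-4 \right)} + t\right) = 10 \left(\left(-8 + \frac{1}{5} \left(-4\right) \left(-4\right)\right) - 2\right) = 10 \left(\left(-8 + \frac{16}{5}\right) - 2\right) = 10 \left(- \frac{24}{5} - 2\right) = 10 \left(- \frac{34}{5}\right) = -68$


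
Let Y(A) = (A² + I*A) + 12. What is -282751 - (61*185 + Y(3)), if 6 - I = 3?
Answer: -294066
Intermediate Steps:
I = 3 (I = 6 - 1*3 = 6 - 3 = 3)
Y(A) = 12 + A² + 3*A (Y(A) = (A² + 3*A) + 12 = 12 + A² + 3*A)
-282751 - (61*185 + Y(3)) = -282751 - (61*185 + (12 + 3² + 3*3)) = -282751 - (11285 + (12 + 9 + 9)) = -282751 - (11285 + 30) = -282751 - 1*11315 = -282751 - 11315 = -294066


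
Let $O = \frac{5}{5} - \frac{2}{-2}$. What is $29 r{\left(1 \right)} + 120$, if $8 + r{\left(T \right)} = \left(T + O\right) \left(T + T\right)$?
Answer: $62$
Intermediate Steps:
$O = 2$ ($O = 5 \cdot \frac{1}{5} - -1 = 1 + 1 = 2$)
$r{\left(T \right)} = -8 + 2 T \left(2 + T\right)$ ($r{\left(T \right)} = -8 + \left(T + 2\right) \left(T + T\right) = -8 + \left(2 + T\right) 2 T = -8 + 2 T \left(2 + T\right)$)
$29 r{\left(1 \right)} + 120 = 29 \left(-8 + 2 \cdot 1^{2} + 4 \cdot 1\right) + 120 = 29 \left(-8 + 2 \cdot 1 + 4\right) + 120 = 29 \left(-8 + 2 + 4\right) + 120 = 29 \left(-2\right) + 120 = -58 + 120 = 62$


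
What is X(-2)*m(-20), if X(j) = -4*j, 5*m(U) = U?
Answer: -32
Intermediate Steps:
m(U) = U/5
X(-2)*m(-20) = (-4*(-2))*((1/5)*(-20)) = 8*(-4) = -32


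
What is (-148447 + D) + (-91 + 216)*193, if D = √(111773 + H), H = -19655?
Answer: -124322 + √92118 ≈ -1.2402e+5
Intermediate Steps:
D = √92118 (D = √(111773 - 19655) = √92118 ≈ 303.51)
(-148447 + D) + (-91 + 216)*193 = (-148447 + √92118) + (-91 + 216)*193 = (-148447 + √92118) + 125*193 = (-148447 + √92118) + 24125 = -124322 + √92118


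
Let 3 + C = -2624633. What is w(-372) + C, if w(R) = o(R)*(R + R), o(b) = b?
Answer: -2347868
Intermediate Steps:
C = -2624636 (C = -3 - 2624633 = -2624636)
w(R) = 2*R**2 (w(R) = R*(R + R) = R*(2*R) = 2*R**2)
w(-372) + C = 2*(-372)**2 - 2624636 = 2*138384 - 2624636 = 276768 - 2624636 = -2347868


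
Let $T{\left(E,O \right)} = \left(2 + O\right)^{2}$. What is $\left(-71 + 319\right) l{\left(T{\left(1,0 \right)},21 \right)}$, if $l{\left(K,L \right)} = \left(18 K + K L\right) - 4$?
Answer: $37696$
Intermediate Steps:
$l{\left(K,L \right)} = -4 + 18 K + K L$
$\left(-71 + 319\right) l{\left(T{\left(1,0 \right)},21 \right)} = \left(-71 + 319\right) \left(-4 + 18 \left(2 + 0\right)^{2} + \left(2 + 0\right)^{2} \cdot 21\right) = 248 \left(-4 + 18 \cdot 2^{2} + 2^{2} \cdot 21\right) = 248 \left(-4 + 18 \cdot 4 + 4 \cdot 21\right) = 248 \left(-4 + 72 + 84\right) = 248 \cdot 152 = 37696$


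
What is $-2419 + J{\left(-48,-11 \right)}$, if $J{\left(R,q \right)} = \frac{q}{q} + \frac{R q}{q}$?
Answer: $-2466$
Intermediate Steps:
$J{\left(R,q \right)} = 1 + R$
$-2419 + J{\left(-48,-11 \right)} = -2419 + \left(1 - 48\right) = -2419 - 47 = -2466$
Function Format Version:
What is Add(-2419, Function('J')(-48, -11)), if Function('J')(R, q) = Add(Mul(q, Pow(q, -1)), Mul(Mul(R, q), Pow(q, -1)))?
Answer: -2466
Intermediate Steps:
Function('J')(R, q) = Add(1, R)
Add(-2419, Function('J')(-48, -11)) = Add(-2419, Add(1, -48)) = Add(-2419, -47) = -2466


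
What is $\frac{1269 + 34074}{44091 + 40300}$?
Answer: $\frac{35343}{84391} \approx 0.4188$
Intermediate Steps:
$\frac{1269 + 34074}{44091 + 40300} = \frac{35343}{84391}$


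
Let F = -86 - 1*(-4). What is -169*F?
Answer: 13858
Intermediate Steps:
F = -82 (F = -86 + 4 = -82)
-169*F = -169*(-82) = 13858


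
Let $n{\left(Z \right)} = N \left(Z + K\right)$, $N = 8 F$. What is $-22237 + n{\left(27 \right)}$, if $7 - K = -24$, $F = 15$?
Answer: $-15277$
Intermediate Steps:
$K = 31$ ($K = 7 - -24 = 7 + 24 = 31$)
$N = 120$ ($N = 8 \cdot 15 = 120$)
$n{\left(Z \right)} = 3720 + 120 Z$ ($n{\left(Z \right)} = 120 \left(Z + 31\right) = 120 \left(31 + Z\right) = 3720 + 120 Z$)
$-22237 + n{\left(27 \right)} = -22237 + \left(3720 + 120 \cdot 27\right) = -22237 + \left(3720 + 3240\right) = -22237 + 6960 = -15277$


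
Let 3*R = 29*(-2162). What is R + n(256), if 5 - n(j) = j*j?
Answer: -259291/3 ≈ -86430.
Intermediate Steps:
n(j) = 5 - j**2 (n(j) = 5 - j*j = 5 - j**2)
R = -62698/3 (R = (29*(-2162))/3 = (1/3)*(-62698) = -62698/3 ≈ -20899.)
R + n(256) = -62698/3 + (5 - 1*256**2) = -62698/3 + (5 - 1*65536) = -62698/3 + (5 - 65536) = -62698/3 - 65531 = -259291/3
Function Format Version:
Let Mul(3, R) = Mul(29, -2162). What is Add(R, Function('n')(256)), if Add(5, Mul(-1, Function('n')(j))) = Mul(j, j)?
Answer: Rational(-259291, 3) ≈ -86430.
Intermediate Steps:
Function('n')(j) = Add(5, Mul(-1, Pow(j, 2))) (Function('n')(j) = Add(5, Mul(-1, Mul(j, j))) = Add(5, Mul(-1, Pow(j, 2))))
R = Rational(-62698, 3) (R = Mul(Rational(1, 3), Mul(29, -2162)) = Mul(Rational(1, 3), -62698) = Rational(-62698, 3) ≈ -20899.)
Add(R, Function('n')(256)) = Add(Rational(-62698, 3), Add(5, Mul(-1, Pow(256, 2)))) = Add(Rational(-62698, 3), Add(5, Mul(-1, 65536))) = Add(Rational(-62698, 3), Add(5, -65536)) = Add(Rational(-62698, 3), -65531) = Rational(-259291, 3)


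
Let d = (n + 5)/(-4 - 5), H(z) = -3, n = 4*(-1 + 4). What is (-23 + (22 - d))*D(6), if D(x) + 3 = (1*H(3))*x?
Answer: -56/3 ≈ -18.667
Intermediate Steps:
n = 12 (n = 4*3 = 12)
D(x) = -3 - 3*x (D(x) = -3 + (1*(-3))*x = -3 - 3*x)
d = -17/9 (d = (12 + 5)/(-4 - 5) = 17/(-9) = 17*(-1/9) = -17/9 ≈ -1.8889)
(-23 + (22 - d))*D(6) = (-23 + (22 - 1*(-17/9)))*(-3 - 3*6) = (-23 + (22 + 17/9))*(-3 - 18) = (-23 + 215/9)*(-21) = (8/9)*(-21) = -56/3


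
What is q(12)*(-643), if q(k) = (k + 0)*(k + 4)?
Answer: -123456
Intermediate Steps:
q(k) = k*(4 + k)
q(12)*(-643) = (12*(4 + 12))*(-643) = (12*16)*(-643) = 192*(-643) = -123456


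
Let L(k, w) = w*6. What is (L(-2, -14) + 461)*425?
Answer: 160225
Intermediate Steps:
L(k, w) = 6*w
(L(-2, -14) + 461)*425 = (6*(-14) + 461)*425 = (-84 + 461)*425 = 377*425 = 160225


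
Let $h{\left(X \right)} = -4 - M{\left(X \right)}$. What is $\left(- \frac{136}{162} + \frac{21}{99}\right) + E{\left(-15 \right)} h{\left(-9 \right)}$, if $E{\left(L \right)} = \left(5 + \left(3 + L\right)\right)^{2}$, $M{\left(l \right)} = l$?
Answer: $\frac{217736}{891} \approx 244.37$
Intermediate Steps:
$E{\left(L \right)} = \left(8 + L\right)^{2}$
$h{\left(X \right)} = -4 - X$
$\left(- \frac{136}{162} + \frac{21}{99}\right) + E{\left(-15 \right)} h{\left(-9 \right)} = \left(- \frac{136}{162} + \frac{21}{99}\right) + \left(8 - 15\right)^{2} \left(-4 - -9\right) = \left(\left(-136\right) \frac{1}{162} + 21 \cdot \frac{1}{99}\right) + \left(-7\right)^{2} \left(-4 + 9\right) = \left(- \frac{68}{81} + \frac{7}{33}\right) + 49 \cdot 5 = - \frac{559}{891} + 245 = \frac{217736}{891}$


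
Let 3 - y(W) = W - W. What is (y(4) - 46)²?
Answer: 1849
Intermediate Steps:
y(W) = 3 (y(W) = 3 - (W - W) = 3 - 1*0 = 3 + 0 = 3)
(y(4) - 46)² = (3 - 46)² = (-43)² = 1849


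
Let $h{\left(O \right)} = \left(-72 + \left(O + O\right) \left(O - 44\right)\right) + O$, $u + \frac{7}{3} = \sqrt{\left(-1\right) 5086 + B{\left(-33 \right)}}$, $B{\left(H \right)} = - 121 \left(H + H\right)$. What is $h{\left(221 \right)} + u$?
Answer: $\frac{235142}{3} + 10 \sqrt{29} \approx 78435.0$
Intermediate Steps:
$B{\left(H \right)} = - 242 H$ ($B{\left(H \right)} = - 121 \cdot 2 H = - 242 H$)
$u = - \frac{7}{3} + 10 \sqrt{29}$ ($u = - \frac{7}{3} + \sqrt{\left(-1\right) 5086 - -7986} = - \frac{7}{3} + \sqrt{-5086 + 7986} = - \frac{7}{3} + \sqrt{2900} = - \frac{7}{3} + 10 \sqrt{29} \approx 51.518$)
$h{\left(O \right)} = -72 + O + 2 O \left(-44 + O\right)$ ($h{\left(O \right)} = \left(-72 + 2 O \left(-44 + O\right)\right) + O = -72 + O + 2 O \left(-44 + O\right)$)
$h{\left(221 \right)} + u = \left(-72 - 19227 + 2 \cdot 221^{2}\right) - \left(\frac{7}{3} - 10 \sqrt{29}\right) = \left(-72 - 19227 + 2 \cdot 48841\right) - \left(\frac{7}{3} - 10 \sqrt{29}\right) = \left(-72 - 19227 + 97682\right) - \left(\frac{7}{3} - 10 \sqrt{29}\right) = 78383 - \left(\frac{7}{3} - 10 \sqrt{29}\right) = \frac{235142}{3} + 10 \sqrt{29}$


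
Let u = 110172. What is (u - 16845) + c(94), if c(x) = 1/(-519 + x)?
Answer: 39663974/425 ≈ 93327.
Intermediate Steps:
(u - 16845) + c(94) = (110172 - 16845) + 1/(-519 + 94) = 93327 + 1/(-425) = 93327 - 1/425 = 39663974/425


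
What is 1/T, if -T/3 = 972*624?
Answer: -1/1819584 ≈ -5.4958e-7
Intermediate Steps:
T = -1819584 (T = -2916*624 = -3*606528 = -1819584)
1/T = 1/(-1819584) = -1/1819584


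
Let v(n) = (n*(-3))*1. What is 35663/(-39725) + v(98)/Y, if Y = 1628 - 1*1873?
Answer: 12007/39725 ≈ 0.30225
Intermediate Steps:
Y = -245 (Y = 1628 - 1873 = -245)
v(n) = -3*n (v(n) = -3*n*1 = -3*n)
35663/(-39725) + v(98)/Y = 35663/(-39725) - 3*98/(-245) = 35663*(-1/39725) - 294*(-1/245) = -35663/39725 + 6/5 = 12007/39725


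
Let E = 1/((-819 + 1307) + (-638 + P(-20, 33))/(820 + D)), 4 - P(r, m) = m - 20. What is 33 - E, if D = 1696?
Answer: 40493797/1227161 ≈ 32.998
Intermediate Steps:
P(r, m) = 24 - m (P(r, m) = 4 - (m - 20) = 4 - (-20 + m) = 4 + (20 - m) = 24 - m)
E = 2516/1227161 (E = 1/((-819 + 1307) + (-638 + (24 - 1*33))/(820 + 1696)) = 1/(488 + (-638 + (24 - 33))/2516) = 1/(488 + (-638 - 9)*(1/2516)) = 1/(488 - 647*1/2516) = 1/(488 - 647/2516) = 1/(1227161/2516) = 2516/1227161 ≈ 0.0020503)
33 - E = 33 - 1*2516/1227161 = 33 - 2516/1227161 = 40493797/1227161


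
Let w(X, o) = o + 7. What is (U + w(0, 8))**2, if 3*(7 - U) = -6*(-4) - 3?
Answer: 225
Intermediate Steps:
w(X, o) = 7 + o
U = 0 (U = 7 - (-6*(-4) - 3)/3 = 7 - (24 - 3)/3 = 7 - 1/3*21 = 7 - 7 = 0)
(U + w(0, 8))**2 = (0 + (7 + 8))**2 = (0 + 15)**2 = 15**2 = 225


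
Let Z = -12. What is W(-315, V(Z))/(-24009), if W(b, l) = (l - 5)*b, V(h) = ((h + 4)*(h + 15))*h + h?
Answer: 28455/8003 ≈ 3.5555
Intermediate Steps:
V(h) = h + h*(4 + h)*(15 + h) (V(h) = ((4 + h)*(15 + h))*h + h = h*(4 + h)*(15 + h) + h = h + h*(4 + h)*(15 + h))
W(b, l) = b*(-5 + l) (W(b, l) = (-5 + l)*b = b*(-5 + l))
W(-315, V(Z))/(-24009) = -315*(-5 - 12*(61 + (-12)**2 + 19*(-12)))/(-24009) = -315*(-5 - 12*(61 + 144 - 228))*(-1/24009) = -315*(-5 - 12*(-23))*(-1/24009) = -315*(-5 + 276)*(-1/24009) = -315*271*(-1/24009) = -85365*(-1/24009) = 28455/8003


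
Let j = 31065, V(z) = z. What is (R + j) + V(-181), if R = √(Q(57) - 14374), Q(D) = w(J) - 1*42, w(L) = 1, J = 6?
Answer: 30884 + 31*I*√15 ≈ 30884.0 + 120.06*I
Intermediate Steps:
Q(D) = -41 (Q(D) = 1 - 1*42 = 1 - 42 = -41)
R = 31*I*√15 (R = √(-41 - 14374) = √(-14415) = 31*I*√15 ≈ 120.06*I)
(R + j) + V(-181) = (31*I*√15 + 31065) - 181 = (31065 + 31*I*√15) - 181 = 30884 + 31*I*√15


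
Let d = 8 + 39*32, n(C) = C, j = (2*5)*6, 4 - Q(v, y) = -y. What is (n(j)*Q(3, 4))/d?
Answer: 60/157 ≈ 0.38217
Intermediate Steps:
Q(v, y) = 4 + y (Q(v, y) = 4 - (-1)*y = 4 + y)
j = 60 (j = 10*6 = 60)
d = 1256 (d = 8 + 1248 = 1256)
(n(j)*Q(3, 4))/d = (60*(4 + 4))/1256 = (60*8)*(1/1256) = 480*(1/1256) = 60/157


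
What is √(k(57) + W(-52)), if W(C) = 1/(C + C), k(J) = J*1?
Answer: √154102/52 ≈ 7.5492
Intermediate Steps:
k(J) = J
W(C) = 1/(2*C)
√(k(57) + W(-52)) = √(57 + (½)/(-52)) = √(57 + (½)*(-1/52)) = √(57 - 1/104) = √(5927/104) = √154102/52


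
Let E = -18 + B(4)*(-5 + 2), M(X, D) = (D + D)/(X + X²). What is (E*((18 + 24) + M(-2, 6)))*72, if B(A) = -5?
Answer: -10368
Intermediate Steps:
M(X, D) = 2*D/(X + X²) (M(X, D) = (2*D)/(X + X²) = 2*D/(X + X²))
E = -3 (E = -18 - 5*(-5 + 2) = -18 - 5*(-3) = -18 + 15 = -3)
(E*((18 + 24) + M(-2, 6)))*72 = -3*((18 + 24) + 2*6/(-2*(1 - 2)))*72 = -3*(42 + 2*6*(-½)/(-1))*72 = -3*(42 + 2*6*(-½)*(-1))*72 = -3*(42 + 6)*72 = -3*48*72 = -144*72 = -10368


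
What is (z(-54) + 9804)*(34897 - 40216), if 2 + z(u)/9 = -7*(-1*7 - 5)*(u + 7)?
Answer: 136942974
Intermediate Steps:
z(u) = 5274 + 756*u (z(u) = -18 + 9*(-7*(-1*7 - 5)*(u + 7)) = -18 + 9*(-7*(-7 - 5)*(7 + u)) = -18 + 9*(-(-84)*(7 + u)) = -18 + 9*(-7*(-84 - 12*u)) = -18 + 9*(588 + 84*u) = -18 + (5292 + 756*u) = 5274 + 756*u)
(z(-54) + 9804)*(34897 - 40216) = ((5274 + 756*(-54)) + 9804)*(34897 - 40216) = ((5274 - 40824) + 9804)*(-5319) = (-35550 + 9804)*(-5319) = -25746*(-5319) = 136942974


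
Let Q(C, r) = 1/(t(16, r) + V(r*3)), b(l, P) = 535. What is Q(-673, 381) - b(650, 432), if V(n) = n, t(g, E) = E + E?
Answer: -1019174/1905 ≈ -535.00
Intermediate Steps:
t(g, E) = 2*E
Q(C, r) = 1/(5*r) (Q(C, r) = 1/(2*r + r*3) = 1/(2*r + 3*r) = 1/(5*r))
Q(-673, 381) - b(650, 432) = (⅕)/381 - 1*535 = (⅕)*(1/381) - 535 = 1/1905 - 535 = -1019174/1905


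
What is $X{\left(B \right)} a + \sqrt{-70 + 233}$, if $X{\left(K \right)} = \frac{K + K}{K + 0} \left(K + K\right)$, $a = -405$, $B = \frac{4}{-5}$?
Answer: $1296 + \sqrt{163} \approx 1308.8$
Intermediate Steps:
$B = - \frac{4}{5}$ ($B = 4 \left(- \frac{1}{5}\right) = - \frac{4}{5} \approx -0.8$)
$X{\left(K \right)} = 4 K$ ($X{\left(K \right)} = \frac{2 K}{K} 2 K = 2 \cdot 2 K = 4 K$)
$X{\left(B \right)} a + \sqrt{-70 + 233} = 4 \left(- \frac{4}{5}\right) \left(-405\right) + \sqrt{-70 + 233} = \left(- \frac{16}{5}\right) \left(-405\right) + \sqrt{163} = 1296 + \sqrt{163}$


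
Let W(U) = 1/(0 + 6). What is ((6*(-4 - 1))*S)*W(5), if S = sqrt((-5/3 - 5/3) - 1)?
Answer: -5*I*sqrt(39)/3 ≈ -10.408*I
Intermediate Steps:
W(U) = 1/6
S = I*sqrt(39)/3 (S = sqrt((-5*1/3 - 5*1/3) - 1) = sqrt((-5/3 - 5/3) - 1) = sqrt(-10/3 - 1) = sqrt(-13/3) = I*sqrt(39)/3 ≈ 2.0817*I)
((6*(-4 - 1))*S)*W(5) = ((6*(-4 - 1))*(I*sqrt(39)/3))*(1/6) = ((6*(-5))*(I*sqrt(39)/3))*(1/6) = -10*I*sqrt(39)*(1/6) = -5*I*sqrt(39)/3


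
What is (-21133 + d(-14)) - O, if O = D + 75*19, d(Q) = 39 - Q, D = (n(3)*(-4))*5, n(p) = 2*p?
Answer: -22385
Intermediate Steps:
D = -120 (D = ((2*3)*(-4))*5 = (6*(-4))*5 = -24*5 = -120)
O = 1305 (O = -120 + 75*19 = -120 + 1425 = 1305)
(-21133 + d(-14)) - O = (-21133 + (39 - 1*(-14))) - 1*1305 = (-21133 + (39 + 14)) - 1305 = (-21133 + 53) - 1305 = -21080 - 1305 = -22385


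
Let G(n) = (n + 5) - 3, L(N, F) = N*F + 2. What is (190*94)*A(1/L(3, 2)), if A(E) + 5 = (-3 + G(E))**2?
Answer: -1210015/16 ≈ -75626.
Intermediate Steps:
L(N, F) = 2 + F*N (L(N, F) = F*N + 2 = 2 + F*N)
G(n) = 2 + n (G(n) = (5 + n) - 3 = 2 + n)
A(E) = -5 + (-1 + E)**2 (A(E) = -5 + (-3 + (2 + E))**2 = -5 + (-1 + E)**2)
(190*94)*A(1/L(3, 2)) = (190*94)*(-5 + (-1 + 1/(2 + 2*3))**2) = 17860*(-5 + (-1 + 1/(2 + 6))**2) = 17860*(-5 + (-1 + 1/8)**2) = 17860*(-5 + (-7/8)**2) = 17860*(-5 + 49/64) = 17860*(-271/64) = -1210015/16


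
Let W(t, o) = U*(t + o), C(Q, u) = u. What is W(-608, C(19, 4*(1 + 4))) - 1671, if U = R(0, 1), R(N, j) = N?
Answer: -1671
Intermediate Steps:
U = 0
W(t, o) = 0 (W(t, o) = 0*(t + o) = 0*(o + t) = 0)
W(-608, C(19, 4*(1 + 4))) - 1671 = 0 - 1671 = -1671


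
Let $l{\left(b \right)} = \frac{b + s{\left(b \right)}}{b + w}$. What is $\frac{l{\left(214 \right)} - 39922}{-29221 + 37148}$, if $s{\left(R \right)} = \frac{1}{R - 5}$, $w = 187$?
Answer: $- \frac{3345778171}{664353943} \approx -5.0361$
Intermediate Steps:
$s{\left(R \right)} = \frac{1}{-5 + R}$
$l{\left(b \right)} = \frac{b + \frac{1}{-5 + b}}{187 + b}$ ($l{\left(b \right)} = \frac{b + \frac{1}{-5 + b}}{b + 187} = \frac{b + \frac{1}{-5 + b}}{187 + b}$)
$\frac{l{\left(214 \right)} - 39922}{-29221 + 37148} = \frac{\frac{1 + 214 \left(-5 + 214\right)}{\left(-5 + 214\right) \left(187 + 214\right)} - 39922}{-29221 + 37148} = \frac{\frac{1 + 214 \cdot 209}{209 \cdot 401} - 39922}{7927} = \left(\frac{1}{209} \cdot \frac{1}{401} \left(1 + 44726\right) - 39922\right) \frac{1}{7927} = \left(\frac{1}{209} \cdot \frac{1}{401} \cdot 44727 - 39922\right) \frac{1}{7927} = \left(\frac{44727}{83809} - 39922\right) \frac{1}{7927} = \left(- \frac{3345778171}{83809}\right) \frac{1}{7927} = - \frac{3345778171}{664353943}$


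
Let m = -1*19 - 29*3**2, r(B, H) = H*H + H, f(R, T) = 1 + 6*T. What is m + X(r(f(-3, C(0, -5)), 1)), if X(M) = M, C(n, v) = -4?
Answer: -278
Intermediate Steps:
r(B, H) = H + H**2 (r(B, H) = H**2 + H = H + H**2)
m = -280 (m = -19 - 29*9 = -19 - 261 = -280)
m + X(r(f(-3, C(0, -5)), 1)) = -280 + 1*(1 + 1) = -280 + 1*2 = -280 + 2 = -278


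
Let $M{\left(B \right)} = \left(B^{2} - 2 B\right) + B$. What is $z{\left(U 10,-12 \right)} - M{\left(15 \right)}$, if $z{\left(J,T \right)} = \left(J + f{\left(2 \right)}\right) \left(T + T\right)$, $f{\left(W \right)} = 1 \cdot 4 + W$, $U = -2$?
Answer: $126$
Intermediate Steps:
$M{\left(B \right)} = B^{2} - B$
$f{\left(W \right)} = 4 + W$
$z{\left(J,T \right)} = 2 T \left(6 + J\right)$ ($z{\left(J,T \right)} = \left(J + \left(4 + 2\right)\right) \left(T + T\right) = \left(J + 6\right) 2 T = \left(6 + J\right) 2 T = 2 T \left(6 + J\right)$)
$z{\left(U 10,-12 \right)} - M{\left(15 \right)} = 2 \left(-12\right) \left(6 - 20\right) - 15 \left(-1 + 15\right) = 2 \left(-12\right) \left(6 - 20\right) - 15 \cdot 14 = 2 \left(-12\right) \left(-14\right) - 210 = 336 - 210 = 126$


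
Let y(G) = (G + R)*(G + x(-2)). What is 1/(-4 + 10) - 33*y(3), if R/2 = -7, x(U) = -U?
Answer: 10891/6 ≈ 1815.2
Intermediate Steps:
R = -14 (R = 2*(-7) = -14)
y(G) = (-14 + G)*(2 + G) (y(G) = (G - 14)*(G - 1*(-2)) = (-14 + G)*(G + 2) = (-14 + G)*(2 + G))
1/(-4 + 10) - 33*y(3) = 1/(-4 + 10) - 33*(-28 + 3**2 - 12*3) = 1/6 - 33*(-28 + 9 - 36) = 1/6 - 33*(-55) = 1/6 + 1815 = 10891/6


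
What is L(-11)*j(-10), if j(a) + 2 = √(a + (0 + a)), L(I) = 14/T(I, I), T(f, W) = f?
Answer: 28/11 - 28*I*√5/11 ≈ 2.5455 - 5.6918*I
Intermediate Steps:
L(I) = 14/I
j(a) = -2 + √2*√a (j(a) = -2 + √(a + (0 + a)) = -2 + √(a + a) = -2 + √(2*a) = -2 + √2*√a)
L(-11)*j(-10) = (14/(-11))*(-2 + √2*√(-10)) = (14*(-1/11))*(-2 + √2*(I*√10)) = -14*(-2 + 2*I*√5)/11 = 28/11 - 28*I*√5/11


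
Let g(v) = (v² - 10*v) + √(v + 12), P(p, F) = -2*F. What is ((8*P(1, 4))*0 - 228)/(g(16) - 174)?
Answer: 2223/757 + 57*√7/757 ≈ 3.1358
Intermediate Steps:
g(v) = v² + √(12 + v) - 10*v (g(v) = (v² - 10*v) + √(12 + v) = v² + √(12 + v) - 10*v)
((8*P(1, 4))*0 - 228)/(g(16) - 174) = ((8*(-2*4))*0 - 228)/((16² + √(12 + 16) - 10*16) - 174) = ((8*(-8))*0 - 228)/((256 + √28 - 160) - 174) = (-64*0 - 228)/((256 + 2*√7 - 160) - 174) = (0 - 228)/((96 + 2*√7) - 174) = -228/(-78 + 2*√7)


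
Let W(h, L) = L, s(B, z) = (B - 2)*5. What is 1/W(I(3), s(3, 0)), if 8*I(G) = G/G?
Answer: 1/5 ≈ 0.20000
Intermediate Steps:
s(B, z) = -10 + 5*B (s(B, z) = (-2 + B)*5 = -10 + 5*B)
I(G) = 1/8 (I(G) = (G/G)/8 = (1/8)*1 = 1/8)
1/W(I(3), s(3, 0)) = 1/(-10 + 5*3) = 1/(-10 + 15) = 1/5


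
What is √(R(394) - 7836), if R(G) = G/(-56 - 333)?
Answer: I*√1185904622/389 ≈ 88.527*I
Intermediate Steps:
R(G) = -G/389 (R(G) = G/(-389) = G*(-1/389) = -G/389)
√(R(394) - 7836) = √(-1/389*394 - 7836) = √(-394/389 - 7836) = √(-3048598/389) = I*√1185904622/389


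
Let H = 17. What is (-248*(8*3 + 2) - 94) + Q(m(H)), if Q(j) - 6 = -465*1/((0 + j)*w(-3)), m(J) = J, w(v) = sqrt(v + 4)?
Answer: -111577/17 ≈ -6563.4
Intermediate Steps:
w(v) = sqrt(4 + v)
Q(j) = 6 - 465/j (Q(j) = 6 - 465*1/((0 + j)*sqrt(4 - 3)) = 6 - 465/j)
(-248*(8*3 + 2) - 94) + Q(m(H)) = (-248*(8*3 + 2) - 94) + (6 - 465/17) = (-248*(24 + 2) - 94) + (6 - 465*1/17) = (-248*26 - 94) + (6 - 465/17) = (-6448 - 94) - 363/17 = -6542 - 363/17 = -111577/17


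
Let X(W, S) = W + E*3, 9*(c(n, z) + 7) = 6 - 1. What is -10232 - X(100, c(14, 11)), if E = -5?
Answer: -10317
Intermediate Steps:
c(n, z) = -58/9 (c(n, z) = -7 + (6 - 1)/9 = -7 + (1/9)*5 = -7 + 5/9 = -58/9)
X(W, S) = -15 + W (X(W, S) = W - 5*3 = W - 15 = -15 + W)
-10232 - X(100, c(14, 11)) = -10232 - (-15 + 100) = -10232 - 1*85 = -10232 - 85 = -10317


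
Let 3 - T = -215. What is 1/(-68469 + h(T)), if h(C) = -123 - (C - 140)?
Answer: -1/68670 ≈ -1.4562e-5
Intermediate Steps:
T = 218 (T = 3 - 1*(-215) = 3 + 215 = 218)
h(C) = 17 - C (h(C) = -123 - (-140 + C) = -123 + (140 - C) = 17 - C)
1/(-68469 + h(T)) = 1/(-68469 + (17 - 1*218)) = 1/(-68469 + (17 - 218)) = 1/(-68469 - 201) = 1/(-68670) = -1/68670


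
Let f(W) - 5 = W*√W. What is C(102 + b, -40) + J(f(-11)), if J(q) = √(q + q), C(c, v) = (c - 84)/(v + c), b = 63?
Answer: 81/125 + √(10 - 22*I*√11) ≈ 7.1151 - 5.6413*I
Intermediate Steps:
f(W) = 5 + W^(3/2) (f(W) = 5 + W*√W = 5 + W^(3/2))
C(c, v) = (-84 + c)/(c + v)
J(q) = √2*√q (J(q) = √(2*q) = √2*√q)
C(102 + b, -40) + J(f(-11)) = (-84 + (102 + 63))/((102 + 63) - 40) + √2*√(5 + (-11)^(3/2)) = (-84 + 165)/(165 - 40) + √2*√(5 - 11*I*√11) = 81/125 + √2*√(5 - 11*I*√11)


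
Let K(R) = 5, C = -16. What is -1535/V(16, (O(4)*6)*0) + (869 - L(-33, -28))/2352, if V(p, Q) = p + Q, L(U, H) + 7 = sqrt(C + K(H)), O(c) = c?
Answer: -74923/784 - I*sqrt(11)/2352 ≈ -95.565 - 0.0014101*I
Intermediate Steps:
L(U, H) = -7 + I*sqrt(11) (L(U, H) = -7 + sqrt(-16 + 5) = -7 + sqrt(-11) = -7 + I*sqrt(11))
V(p, Q) = Q + p
-1535/V(16, (O(4)*6)*0) + (869 - L(-33, -28))/2352 = -1535/((4*6)*0 + 16) + (869 - (-7 + I*sqrt(11)))/2352 = -1535/(24*0 + 16) + (869 + (7 - I*sqrt(11)))*(1/2352) = -1535/(0 + 16) + (876 - I*sqrt(11))*(1/2352) = -1535/16 + (73/196 - I*sqrt(11)/2352) = -74923/784 - I*sqrt(11)/2352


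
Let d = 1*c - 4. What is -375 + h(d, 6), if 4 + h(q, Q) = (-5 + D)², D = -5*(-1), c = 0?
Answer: -379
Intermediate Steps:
D = 5
d = -4 (d = 1*0 - 4 = 0 - 4 = -4)
h(q, Q) = -4 (h(q, Q) = -4 + (-5 + 5)² = -4 + 0² = -4 + 0 = -4)
-375 + h(d, 6) = -375 - 4 = -379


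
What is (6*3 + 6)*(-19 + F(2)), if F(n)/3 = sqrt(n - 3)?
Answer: -456 + 72*I ≈ -456.0 + 72.0*I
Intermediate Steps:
F(n) = 3*sqrt(-3 + n) (F(n) = 3*sqrt(n - 3) = 3*sqrt(-3 + n))
(6*3 + 6)*(-19 + F(2)) = (6*3 + 6)*(-19 + 3*sqrt(-3 + 2)) = (18 + 6)*(-19 + 3*sqrt(-1)) = 24*(-19 + 3*I) = -456 + 72*I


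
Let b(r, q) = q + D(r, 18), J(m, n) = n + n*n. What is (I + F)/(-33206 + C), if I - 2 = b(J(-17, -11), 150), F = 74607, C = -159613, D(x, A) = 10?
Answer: -24923/64273 ≈ -0.38777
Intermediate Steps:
J(m, n) = n + n**2
b(r, q) = 10 + q (b(r, q) = q + 10 = 10 + q)
I = 162 (I = 2 + (10 + 150) = 2 + 160 = 162)
(I + F)/(-33206 + C) = (162 + 74607)/(-33206 - 159613) = 74769/(-192819) = 74769*(-1/192819) = -24923/64273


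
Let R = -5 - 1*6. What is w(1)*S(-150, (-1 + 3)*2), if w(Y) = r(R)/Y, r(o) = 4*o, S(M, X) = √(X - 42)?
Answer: -44*I*√38 ≈ -271.23*I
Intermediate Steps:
S(M, X) = √(-42 + X)
R = -11 (R = -5 - 6 = -11)
w(Y) = -44/Y (w(Y) = (4*(-11))/Y = -44/Y)
w(1)*S(-150, (-1 + 3)*2) = (-44/1)*√(-42 + (-1 + 3)*2) = (-44*1)*√(-42 + 2*2) = -44*√(-42 + 4) = -44*I*√38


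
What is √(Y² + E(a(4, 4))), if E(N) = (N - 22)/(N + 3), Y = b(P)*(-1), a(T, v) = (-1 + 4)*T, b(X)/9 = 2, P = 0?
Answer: √2910/3 ≈ 17.981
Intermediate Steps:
b(X) = 18 (b(X) = 9*2 = 18)
a(T, v) = 3*T
Y = -18 (Y = 18*(-1) = -18)
E(N) = (-22 + N)/(3 + N)
√(Y² + E(a(4, 4))) = √((-18)² + (-22 + 3*4)/(3 + 3*4)) = √(324 + (-22 + 12)/(3 + 12)) = √(324 - 10/15) = √(324 + (1/15)*(-10)) = √(324 - ⅔) = √(970/3) = √2910/3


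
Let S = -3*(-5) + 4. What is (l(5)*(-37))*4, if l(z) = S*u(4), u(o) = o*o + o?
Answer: -56240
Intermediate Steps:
u(o) = o + o² (u(o) = o² + o = o + o²)
S = 19 (S = 15 + 4 = 19)
l(z) = 380 (l(z) = 19*(4*(1 + 4)) = 19*(4*5) = 19*20 = 380)
(l(5)*(-37))*4 = (380*(-37))*4 = -14060*4 = -56240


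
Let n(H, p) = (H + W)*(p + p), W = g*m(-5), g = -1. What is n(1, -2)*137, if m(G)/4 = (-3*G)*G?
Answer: -164948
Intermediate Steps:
m(G) = -12*G² (m(G) = 4*((-3*G)*G) = 4*(-3*G²) = -12*G²)
W = 300 (W = -(-12)*(-5)² = -(-12)*25 = -1*(-300) = 300)
n(H, p) = 2*p*(300 + H) (n(H, p) = (H + 300)*(p + p) = (300 + H)*(2*p) = 2*p*(300 + H))
n(1, -2)*137 = (2*(-2)*(300 + 1))*137 = (2*(-2)*301)*137 = -1204*137 = -164948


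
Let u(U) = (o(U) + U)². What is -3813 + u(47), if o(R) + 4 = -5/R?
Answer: -4358661/2209 ≈ -1973.1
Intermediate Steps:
o(R) = -4 - 5/R
u(U) = (-4 + U - 5/U)² (u(U) = ((-4 - 5/U) + U)² = (-4 + U - 5/U)²)
-3813 + u(47) = -3813 + (5 + 47*(4 - 1*47))²/47² = -3813 + (5 + 47*(4 - 47))²/2209 = -3813 + (5 + 47*(-43))²/2209 = -3813 + (5 - 2021)²/2209 = -3813 + (1/2209)*(-2016)² = -3813 + (1/2209)*4064256 = -3813 + 4064256/2209 = -4358661/2209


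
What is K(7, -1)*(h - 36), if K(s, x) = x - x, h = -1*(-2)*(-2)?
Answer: 0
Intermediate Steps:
h = -4 (h = 2*(-2) = -4)
K(s, x) = 0
K(7, -1)*(h - 36) = 0*(-4 - 36) = 0*(-40) = 0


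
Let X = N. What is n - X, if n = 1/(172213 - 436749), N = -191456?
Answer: 50647004415/264536 ≈ 1.9146e+5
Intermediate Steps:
X = -191456
n = -1/264536 (n = 1/(-264536) = -1/264536 ≈ -3.7802e-6)
n - X = -1/264536 - 1*(-191456) = -1/264536 + 191456 = 50647004415/264536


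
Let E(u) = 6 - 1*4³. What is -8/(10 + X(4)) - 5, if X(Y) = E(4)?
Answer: -29/6 ≈ -4.8333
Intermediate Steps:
E(u) = -58 (E(u) = 6 - 1*64 = 6 - 64 = -58)
X(Y) = -58
-8/(10 + X(4)) - 5 = -8/(10 - 58) - 5 = -8/(-48) - 5 = -1/48*(-8) - 5 = ⅙ - 5 = -29/6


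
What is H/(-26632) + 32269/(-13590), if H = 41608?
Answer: -178105091/45241110 ≈ -3.9368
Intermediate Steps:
H/(-26632) + 32269/(-13590) = 41608/(-26632) + 32269/(-13590) = 41608*(-1/26632) + 32269*(-1/13590) = -5201/3329 - 32269/13590 = -178105091/45241110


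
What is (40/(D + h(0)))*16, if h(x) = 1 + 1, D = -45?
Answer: -640/43 ≈ -14.884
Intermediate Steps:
h(x) = 2
(40/(D + h(0)))*16 = (40/(-45 + 2))*16 = (40/(-43))*16 = -1/43*40*16 = -40/43*16 = -640/43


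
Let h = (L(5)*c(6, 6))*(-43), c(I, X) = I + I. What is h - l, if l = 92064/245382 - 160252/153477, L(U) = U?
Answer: -16189813207064/6276748869 ≈ -2579.3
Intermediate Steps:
c(I, X) = 2*I
l = -4198874956/6276748869 (l = 92064*(1/245382) - 160252*1/153477 = 15344/40897 - 160252/153477 = -4198874956/6276748869 ≈ -0.66896)
h = -2580 (h = (5*(2*6))*(-43) = (5*12)*(-43) = 60*(-43) = -2580)
h - l = -2580 - 1*(-4198874956/6276748869) = -2580 + 4198874956/6276748869 = -16189813207064/6276748869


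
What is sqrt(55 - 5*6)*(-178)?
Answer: -890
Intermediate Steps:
sqrt(55 - 5*6)*(-178) = sqrt(55 - 30)*(-178) = sqrt(25)*(-178) = 5*(-178) = -890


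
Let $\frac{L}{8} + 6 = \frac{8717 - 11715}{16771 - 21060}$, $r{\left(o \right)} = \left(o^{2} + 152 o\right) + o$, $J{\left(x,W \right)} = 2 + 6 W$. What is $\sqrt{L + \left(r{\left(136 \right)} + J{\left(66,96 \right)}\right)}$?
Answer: $\frac{\sqrt{732870050890}}{4289} \approx 199.6$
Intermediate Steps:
$r{\left(o \right)} = o^{2} + 153 o$
$L = - \frac{181888}{4289}$ ($L = -48 + 8 \frac{8717 - 11715}{16771 - 21060} = -48 + 8 \left(- \frac{2998}{-4289}\right) = -48 + 8 \left(\left(-2998\right) \left(- \frac{1}{4289}\right)\right) = -48 + 8 \cdot \frac{2998}{4289} = -48 + \frac{23984}{4289} = - \frac{181888}{4289} \approx -42.408$)
$\sqrt{L + \left(r{\left(136 \right)} + J{\left(66,96 \right)}\right)} = \sqrt{- \frac{181888}{4289} + \left(136 \left(153 + 136\right) + \left(2 + 6 \cdot 96\right)\right)} = \sqrt{- \frac{181888}{4289} + \left(136 \cdot 289 + \left(2 + 576\right)\right)} = \sqrt{- \frac{181888}{4289} + \left(39304 + 578\right)} = \sqrt{- \frac{181888}{4289} + 39882} = \sqrt{\frac{170872010}{4289}} = \frac{\sqrt{732870050890}}{4289}$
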